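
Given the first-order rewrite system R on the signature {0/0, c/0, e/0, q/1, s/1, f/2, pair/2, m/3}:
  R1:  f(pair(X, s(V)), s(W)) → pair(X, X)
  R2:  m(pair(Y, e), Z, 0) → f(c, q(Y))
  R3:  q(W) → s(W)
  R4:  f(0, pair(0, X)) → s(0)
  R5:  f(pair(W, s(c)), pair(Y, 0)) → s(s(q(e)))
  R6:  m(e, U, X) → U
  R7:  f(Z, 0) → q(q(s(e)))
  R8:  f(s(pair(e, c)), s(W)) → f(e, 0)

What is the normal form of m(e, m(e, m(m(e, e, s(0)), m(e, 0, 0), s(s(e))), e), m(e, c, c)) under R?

0

1. m(e, m(e, m(m(e, e, s(0)), m(e, 0, 0), s(s(e))), e), m(e, c, c))  →  m(e, m(m(e, e, s(0)), m(e, 0, 0), s(s(e))), e)   [R6 at ε]
2. m(e, m(m(e, e, s(0)), m(e, 0, 0), s(s(e))), e)  →  m(m(e, e, s(0)), m(e, 0, 0), s(s(e)))   [R6 at ε]
3. m(m(e, e, s(0)), m(e, 0, 0), s(s(e)))  →  m(e, m(e, 0, 0), s(s(e)))   [R6 at 1]
4. m(e, m(e, 0, 0), s(s(e)))  →  m(e, 0, 0)   [R6 at ε]
5. m(e, 0, 0)  →  0   [R6 at ε]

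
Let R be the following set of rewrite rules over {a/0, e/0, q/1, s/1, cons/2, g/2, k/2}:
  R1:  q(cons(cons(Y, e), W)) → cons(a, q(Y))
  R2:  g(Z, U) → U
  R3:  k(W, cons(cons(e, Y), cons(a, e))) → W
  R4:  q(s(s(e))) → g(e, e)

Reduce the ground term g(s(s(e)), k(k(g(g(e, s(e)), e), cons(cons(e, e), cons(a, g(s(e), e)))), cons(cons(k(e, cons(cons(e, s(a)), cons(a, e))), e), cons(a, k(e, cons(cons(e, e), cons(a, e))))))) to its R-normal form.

e

1. g(s(s(e)), k(k(g(g(e, s(e)), e), cons(cons(e, e), cons(a, g(s(e), e)))), cons(cons(k(e, cons(cons(e, s(a)), cons(a, e))), e), cons(a, k(e, cons(cons(e, e), cons(a, e)))))))  →  k(k(g(g(e, s(e)), e), cons(cons(e, e), cons(a, g(s(e), e)))), cons(cons(k(e, cons(cons(e, s(a)), cons(a, e))), e), cons(a, k(e, cons(cons(e, e), cons(a, e))))))   [R2 at ε]
2. k(k(g(g(e, s(e)), e), cons(cons(e, e), cons(a, g(s(e), e)))), cons(cons(k(e, cons(cons(e, s(a)), cons(a, e))), e), cons(a, k(e, cons(cons(e, e), cons(a, e))))))  →  k(k(e, cons(cons(e, e), cons(a, g(s(e), e)))), cons(cons(k(e, cons(cons(e, s(a)), cons(a, e))), e), cons(a, k(e, cons(cons(e, e), cons(a, e))))))   [R2 at 1.1]
3. k(k(e, cons(cons(e, e), cons(a, g(s(e), e)))), cons(cons(k(e, cons(cons(e, s(a)), cons(a, e))), e), cons(a, k(e, cons(cons(e, e), cons(a, e))))))  →  k(k(e, cons(cons(e, e), cons(a, e))), cons(cons(k(e, cons(cons(e, s(a)), cons(a, e))), e), cons(a, k(e, cons(cons(e, e), cons(a, e))))))   [R2 at 1.2.2.2]
4. k(k(e, cons(cons(e, e), cons(a, e))), cons(cons(k(e, cons(cons(e, s(a)), cons(a, e))), e), cons(a, k(e, cons(cons(e, e), cons(a, e))))))  →  k(e, cons(cons(k(e, cons(cons(e, s(a)), cons(a, e))), e), cons(a, k(e, cons(cons(e, e), cons(a, e))))))   [R3 at 1]
5. k(e, cons(cons(k(e, cons(cons(e, s(a)), cons(a, e))), e), cons(a, k(e, cons(cons(e, e), cons(a, e))))))  →  k(e, cons(cons(e, e), cons(a, k(e, cons(cons(e, e), cons(a, e))))))   [R3 at 2.1.1]
6. k(e, cons(cons(e, e), cons(a, k(e, cons(cons(e, e), cons(a, e))))))  →  k(e, cons(cons(e, e), cons(a, e)))   [R3 at 2.2.2]
7. k(e, cons(cons(e, e), cons(a, e)))  →  e   [R3 at ε]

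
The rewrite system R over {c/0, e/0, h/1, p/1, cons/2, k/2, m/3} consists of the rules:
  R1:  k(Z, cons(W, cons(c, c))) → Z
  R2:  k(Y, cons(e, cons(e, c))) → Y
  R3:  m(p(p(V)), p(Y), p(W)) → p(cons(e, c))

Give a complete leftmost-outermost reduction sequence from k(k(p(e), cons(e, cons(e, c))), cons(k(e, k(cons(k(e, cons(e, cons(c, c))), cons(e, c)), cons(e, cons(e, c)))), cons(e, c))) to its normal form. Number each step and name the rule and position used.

1. k(k(p(e), cons(e, cons(e, c))), cons(k(e, k(cons(k(e, cons(e, cons(c, c))), cons(e, c)), cons(e, cons(e, c)))), cons(e, c)))  →  k(p(e), cons(k(e, k(cons(k(e, cons(e, cons(c, c))), cons(e, c)), cons(e, cons(e, c)))), cons(e, c)))   [R2 at 1]
2. k(p(e), cons(k(e, k(cons(k(e, cons(e, cons(c, c))), cons(e, c)), cons(e, cons(e, c)))), cons(e, c)))  →  k(p(e), cons(k(e, cons(k(e, cons(e, cons(c, c))), cons(e, c))), cons(e, c)))   [R2 at 2.1.2]
3. k(p(e), cons(k(e, cons(k(e, cons(e, cons(c, c))), cons(e, c))), cons(e, c)))  →  k(p(e), cons(k(e, cons(e, cons(e, c))), cons(e, c)))   [R1 at 2.1.2.1]
4. k(p(e), cons(k(e, cons(e, cons(e, c))), cons(e, c)))  →  k(p(e), cons(e, cons(e, c)))   [R2 at 2.1]
5. k(p(e), cons(e, cons(e, c)))  →  p(e)   [R2 at ε]

p(e)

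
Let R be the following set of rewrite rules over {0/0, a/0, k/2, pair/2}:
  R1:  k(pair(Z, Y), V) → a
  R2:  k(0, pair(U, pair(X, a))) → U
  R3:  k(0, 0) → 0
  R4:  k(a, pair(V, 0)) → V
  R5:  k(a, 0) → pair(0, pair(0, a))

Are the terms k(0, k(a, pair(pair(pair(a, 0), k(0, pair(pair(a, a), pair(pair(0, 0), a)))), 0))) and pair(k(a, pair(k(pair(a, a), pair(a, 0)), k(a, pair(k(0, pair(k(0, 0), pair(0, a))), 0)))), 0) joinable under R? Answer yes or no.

Reduce t₁ = k(0, k(a, pair(pair(pair(a, 0), k(0, pair(pair(a, a), pair(pair(0, 0), a)))), 0))):
1. k(0, k(a, pair(pair(pair(a, 0), k(0, pair(pair(a, a), pair(pair(0, 0), a)))), 0)))  →  k(0, pair(pair(a, 0), k(0, pair(pair(a, a), pair(pair(0, 0), a)))))   [R4 at 2]
2. k(0, pair(pair(a, 0), k(0, pair(pair(a, a), pair(pair(0, 0), a)))))  →  k(0, pair(pair(a, 0), pair(a, a)))   [R2 at 2.2]
3. k(0, pair(pair(a, 0), pair(a, a)))  →  pair(a, 0)   [R2 at ε]

Reduce t₂ = pair(k(a, pair(k(pair(a, a), pair(a, 0)), k(a, pair(k(0, pair(k(0, 0), pair(0, a))), 0)))), 0):
1. pair(k(a, pair(k(pair(a, a), pair(a, 0)), k(a, pair(k(0, pair(k(0, 0), pair(0, a))), 0)))), 0)  →  pair(k(a, pair(a, k(a, pair(k(0, pair(k(0, 0), pair(0, a))), 0)))), 0)   [R1 at 1.2.1]
2. pair(k(a, pair(a, k(a, pair(k(0, pair(k(0, 0), pair(0, a))), 0)))), 0)  →  pair(k(a, pair(a, k(0, pair(k(0, 0), pair(0, a))))), 0)   [R4 at 1.2.2]
3. pair(k(a, pair(a, k(0, pair(k(0, 0), pair(0, a))))), 0)  →  pair(k(a, pair(a, k(0, 0))), 0)   [R2 at 1.2.2]
4. pair(k(a, pair(a, k(0, 0))), 0)  →  pair(k(a, pair(a, 0)), 0)   [R3 at 1.2.2]
5. pair(k(a, pair(a, 0)), 0)  →  pair(a, 0)   [R4 at 1]

yes — NF(t₁) = pair(a, 0), NF(t₂) = pair(a, 0)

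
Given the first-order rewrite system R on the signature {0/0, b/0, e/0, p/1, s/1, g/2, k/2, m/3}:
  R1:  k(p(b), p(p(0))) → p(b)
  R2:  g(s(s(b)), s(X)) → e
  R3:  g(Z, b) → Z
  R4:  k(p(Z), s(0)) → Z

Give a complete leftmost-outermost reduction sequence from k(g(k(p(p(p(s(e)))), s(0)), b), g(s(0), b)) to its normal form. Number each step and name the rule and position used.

p(s(e))

1. k(g(k(p(p(p(s(e)))), s(0)), b), g(s(0), b))  →  k(k(p(p(p(s(e)))), s(0)), g(s(0), b))   [R3 at 1]
2. k(k(p(p(p(s(e)))), s(0)), g(s(0), b))  →  k(p(p(s(e))), g(s(0), b))   [R4 at 1]
3. k(p(p(s(e))), g(s(0), b))  →  k(p(p(s(e))), s(0))   [R3 at 2]
4. k(p(p(s(e))), s(0))  →  p(s(e))   [R4 at ε]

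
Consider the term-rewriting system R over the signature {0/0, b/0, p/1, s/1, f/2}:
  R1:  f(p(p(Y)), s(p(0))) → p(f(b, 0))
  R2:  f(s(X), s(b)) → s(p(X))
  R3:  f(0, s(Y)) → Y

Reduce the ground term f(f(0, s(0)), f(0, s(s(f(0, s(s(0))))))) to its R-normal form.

1. f(f(0, s(0)), f(0, s(s(f(0, s(s(0)))))))  →  f(0, f(0, s(s(f(0, s(s(0)))))))   [R3 at 1]
2. f(0, f(0, s(s(f(0, s(s(0)))))))  →  f(0, s(f(0, s(s(0)))))   [R3 at 2]
3. f(0, s(f(0, s(s(0)))))  →  f(0, s(s(0)))   [R3 at ε]
4. f(0, s(s(0)))  →  s(0)   [R3 at ε]

s(0)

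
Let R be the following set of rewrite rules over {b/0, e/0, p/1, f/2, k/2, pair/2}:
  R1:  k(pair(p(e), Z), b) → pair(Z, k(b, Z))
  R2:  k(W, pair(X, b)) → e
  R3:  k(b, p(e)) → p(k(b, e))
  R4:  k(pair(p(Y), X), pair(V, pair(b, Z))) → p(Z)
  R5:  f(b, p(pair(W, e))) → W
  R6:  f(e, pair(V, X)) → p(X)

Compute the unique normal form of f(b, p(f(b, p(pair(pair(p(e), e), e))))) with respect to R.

1. f(b, p(f(b, p(pair(pair(p(e), e), e)))))  →  f(b, p(pair(p(e), e)))   [R5 at 2.1]
2. f(b, p(pair(p(e), e)))  →  p(e)   [R5 at ε]

p(e)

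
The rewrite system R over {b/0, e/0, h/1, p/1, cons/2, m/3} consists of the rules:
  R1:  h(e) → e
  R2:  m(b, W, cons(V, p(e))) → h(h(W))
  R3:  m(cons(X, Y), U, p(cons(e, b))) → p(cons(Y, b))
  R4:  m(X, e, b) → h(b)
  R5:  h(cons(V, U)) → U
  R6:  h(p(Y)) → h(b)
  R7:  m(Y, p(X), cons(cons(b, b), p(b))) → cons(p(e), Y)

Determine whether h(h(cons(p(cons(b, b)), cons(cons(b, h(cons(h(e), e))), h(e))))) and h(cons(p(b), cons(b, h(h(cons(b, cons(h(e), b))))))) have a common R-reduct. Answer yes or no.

Reduce t₁ = h(h(cons(p(cons(b, b)), cons(cons(b, h(cons(h(e), e))), h(e))))):
1. h(h(cons(p(cons(b, b)), cons(cons(b, h(cons(h(e), e))), h(e)))))  →  h(cons(cons(b, h(cons(h(e), e))), h(e)))   [R5 at 1]
2. h(cons(cons(b, h(cons(h(e), e))), h(e)))  →  h(e)   [R5 at ε]
3. h(e)  →  e   [R1 at ε]

Reduce t₂ = h(cons(p(b), cons(b, h(h(cons(b, cons(h(e), b))))))):
1. h(cons(p(b), cons(b, h(h(cons(b, cons(h(e), b)))))))  →  cons(b, h(h(cons(b, cons(h(e), b)))))   [R5 at ε]
2. cons(b, h(h(cons(b, cons(h(e), b)))))  →  cons(b, h(cons(h(e), b)))   [R5 at 2.1]
3. cons(b, h(cons(h(e), b)))  →  cons(b, b)   [R5 at 2]

no — NF(t₁) = e, NF(t₂) = cons(b, b)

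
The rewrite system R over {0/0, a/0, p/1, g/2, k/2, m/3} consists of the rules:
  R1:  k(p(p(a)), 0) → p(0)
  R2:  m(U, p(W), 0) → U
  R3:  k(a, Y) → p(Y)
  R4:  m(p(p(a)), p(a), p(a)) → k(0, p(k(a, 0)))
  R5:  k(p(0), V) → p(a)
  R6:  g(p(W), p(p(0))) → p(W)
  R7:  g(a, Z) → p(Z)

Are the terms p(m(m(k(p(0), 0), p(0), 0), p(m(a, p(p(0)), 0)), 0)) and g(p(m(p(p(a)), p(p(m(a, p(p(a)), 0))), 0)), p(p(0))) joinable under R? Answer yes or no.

no — NF(t₁) = p(p(a)), NF(t₂) = p(p(p(a)))

Reduce t₁ = p(m(m(k(p(0), 0), p(0), 0), p(m(a, p(p(0)), 0)), 0)):
1. p(m(m(k(p(0), 0), p(0), 0), p(m(a, p(p(0)), 0)), 0))  →  p(m(k(p(0), 0), p(0), 0))   [R2 at 1]
2. p(m(k(p(0), 0), p(0), 0))  →  p(k(p(0), 0))   [R2 at 1]
3. p(k(p(0), 0))  →  p(p(a))   [R5 at 1]

Reduce t₂ = g(p(m(p(p(a)), p(p(m(a, p(p(a)), 0))), 0)), p(p(0))):
1. g(p(m(p(p(a)), p(p(m(a, p(p(a)), 0))), 0)), p(p(0)))  →  p(m(p(p(a)), p(p(m(a, p(p(a)), 0))), 0))   [R6 at ε]
2. p(m(p(p(a)), p(p(m(a, p(p(a)), 0))), 0))  →  p(p(p(a)))   [R2 at 1]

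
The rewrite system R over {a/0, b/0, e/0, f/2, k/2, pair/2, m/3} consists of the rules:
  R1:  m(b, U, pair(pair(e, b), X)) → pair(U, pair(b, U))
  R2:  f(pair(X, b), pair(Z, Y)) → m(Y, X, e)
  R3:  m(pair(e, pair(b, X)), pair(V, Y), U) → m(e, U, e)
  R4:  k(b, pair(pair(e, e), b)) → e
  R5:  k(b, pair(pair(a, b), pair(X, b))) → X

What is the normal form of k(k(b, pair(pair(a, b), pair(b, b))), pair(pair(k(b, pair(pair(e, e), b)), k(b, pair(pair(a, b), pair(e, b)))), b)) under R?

e

1. k(k(b, pair(pair(a, b), pair(b, b))), pair(pair(k(b, pair(pair(e, e), b)), k(b, pair(pair(a, b), pair(e, b)))), b))  →  k(b, pair(pair(k(b, pair(pair(e, e), b)), k(b, pair(pair(a, b), pair(e, b)))), b))   [R5 at 1]
2. k(b, pair(pair(k(b, pair(pair(e, e), b)), k(b, pair(pair(a, b), pair(e, b)))), b))  →  k(b, pair(pair(e, k(b, pair(pair(a, b), pair(e, b)))), b))   [R4 at 2.1.1]
3. k(b, pair(pair(e, k(b, pair(pair(a, b), pair(e, b)))), b))  →  k(b, pair(pair(e, e), b))   [R5 at 2.1.2]
4. k(b, pair(pair(e, e), b))  →  e   [R4 at ε]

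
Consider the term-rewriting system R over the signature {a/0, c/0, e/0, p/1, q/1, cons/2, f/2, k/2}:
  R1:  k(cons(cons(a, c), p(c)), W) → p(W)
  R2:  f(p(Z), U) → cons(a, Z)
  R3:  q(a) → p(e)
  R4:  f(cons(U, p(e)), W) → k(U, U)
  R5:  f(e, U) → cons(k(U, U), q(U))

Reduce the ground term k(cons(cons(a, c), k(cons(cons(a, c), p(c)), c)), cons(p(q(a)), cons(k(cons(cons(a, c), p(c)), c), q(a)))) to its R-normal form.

p(cons(p(p(e)), cons(p(c), p(e))))

1. k(cons(cons(a, c), k(cons(cons(a, c), p(c)), c)), cons(p(q(a)), cons(k(cons(cons(a, c), p(c)), c), q(a))))  →  k(cons(cons(a, c), p(c)), cons(p(q(a)), cons(k(cons(cons(a, c), p(c)), c), q(a))))   [R1 at 1.2]
2. k(cons(cons(a, c), p(c)), cons(p(q(a)), cons(k(cons(cons(a, c), p(c)), c), q(a))))  →  p(cons(p(q(a)), cons(k(cons(cons(a, c), p(c)), c), q(a))))   [R1 at ε]
3. p(cons(p(q(a)), cons(k(cons(cons(a, c), p(c)), c), q(a))))  →  p(cons(p(p(e)), cons(k(cons(cons(a, c), p(c)), c), q(a))))   [R3 at 1.1.1]
4. p(cons(p(p(e)), cons(k(cons(cons(a, c), p(c)), c), q(a))))  →  p(cons(p(p(e)), cons(p(c), q(a))))   [R1 at 1.2.1]
5. p(cons(p(p(e)), cons(p(c), q(a))))  →  p(cons(p(p(e)), cons(p(c), p(e))))   [R3 at 1.2.2]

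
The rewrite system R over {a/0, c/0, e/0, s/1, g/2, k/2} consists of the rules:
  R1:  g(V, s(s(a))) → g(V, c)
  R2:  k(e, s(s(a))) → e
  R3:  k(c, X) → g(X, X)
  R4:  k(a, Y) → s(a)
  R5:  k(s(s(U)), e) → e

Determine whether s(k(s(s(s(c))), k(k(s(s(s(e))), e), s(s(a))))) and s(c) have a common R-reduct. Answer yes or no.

no — NF(t₁) = s(e), NF(t₂) = s(c)

Reduce t₁ = s(k(s(s(s(c))), k(k(s(s(s(e))), e), s(s(a))))):
1. s(k(s(s(s(c))), k(k(s(s(s(e))), e), s(s(a)))))  →  s(k(s(s(s(c))), k(e, s(s(a)))))   [R5 at 1.2.1]
2. s(k(s(s(s(c))), k(e, s(s(a)))))  →  s(k(s(s(s(c))), e))   [R2 at 1.2]
3. s(k(s(s(s(c))), e))  →  s(e)   [R5 at 1]

Reduce t₂ = s(c):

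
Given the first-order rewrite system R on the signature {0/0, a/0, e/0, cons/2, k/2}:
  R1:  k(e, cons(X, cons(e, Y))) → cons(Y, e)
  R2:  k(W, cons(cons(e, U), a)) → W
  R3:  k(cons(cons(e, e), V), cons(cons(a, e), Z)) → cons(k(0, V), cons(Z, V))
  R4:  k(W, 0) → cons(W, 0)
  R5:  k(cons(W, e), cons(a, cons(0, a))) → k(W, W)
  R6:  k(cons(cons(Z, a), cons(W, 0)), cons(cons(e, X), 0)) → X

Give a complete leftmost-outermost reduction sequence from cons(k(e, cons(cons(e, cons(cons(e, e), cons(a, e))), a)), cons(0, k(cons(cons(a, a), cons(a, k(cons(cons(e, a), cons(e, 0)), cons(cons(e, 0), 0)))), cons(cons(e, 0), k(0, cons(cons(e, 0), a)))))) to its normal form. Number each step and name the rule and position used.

cons(e, cons(0, 0))

1. cons(k(e, cons(cons(e, cons(cons(e, e), cons(a, e))), a)), cons(0, k(cons(cons(a, a), cons(a, k(cons(cons(e, a), cons(e, 0)), cons(cons(e, 0), 0)))), cons(cons(e, 0), k(0, cons(cons(e, 0), a))))))  →  cons(e, cons(0, k(cons(cons(a, a), cons(a, k(cons(cons(e, a), cons(e, 0)), cons(cons(e, 0), 0)))), cons(cons(e, 0), k(0, cons(cons(e, 0), a))))))   [R2 at 1]
2. cons(e, cons(0, k(cons(cons(a, a), cons(a, k(cons(cons(e, a), cons(e, 0)), cons(cons(e, 0), 0)))), cons(cons(e, 0), k(0, cons(cons(e, 0), a))))))  →  cons(e, cons(0, k(cons(cons(a, a), cons(a, 0)), cons(cons(e, 0), k(0, cons(cons(e, 0), a))))))   [R6 at 2.2.1.2.2]
3. cons(e, cons(0, k(cons(cons(a, a), cons(a, 0)), cons(cons(e, 0), k(0, cons(cons(e, 0), a))))))  →  cons(e, cons(0, k(cons(cons(a, a), cons(a, 0)), cons(cons(e, 0), 0))))   [R2 at 2.2.2.2]
4. cons(e, cons(0, k(cons(cons(a, a), cons(a, 0)), cons(cons(e, 0), 0))))  →  cons(e, cons(0, 0))   [R6 at 2.2]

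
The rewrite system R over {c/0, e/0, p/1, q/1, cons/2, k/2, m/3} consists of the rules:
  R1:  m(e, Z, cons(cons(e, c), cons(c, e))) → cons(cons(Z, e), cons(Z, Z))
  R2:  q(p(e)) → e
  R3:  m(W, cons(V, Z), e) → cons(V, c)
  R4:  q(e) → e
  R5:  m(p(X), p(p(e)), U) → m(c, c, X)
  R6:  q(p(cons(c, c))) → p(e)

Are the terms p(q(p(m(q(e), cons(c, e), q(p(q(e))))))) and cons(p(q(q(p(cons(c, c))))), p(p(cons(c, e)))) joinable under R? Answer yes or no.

Reduce t₁ = p(q(p(m(q(e), cons(c, e), q(p(q(e))))))):
1. p(q(p(m(q(e), cons(c, e), q(p(q(e)))))))  →  p(q(p(m(e, cons(c, e), q(p(q(e)))))))   [R4 at 1.1.1.1]
2. p(q(p(m(e, cons(c, e), q(p(q(e)))))))  →  p(q(p(m(e, cons(c, e), q(p(e))))))   [R4 at 1.1.1.3.1.1]
3. p(q(p(m(e, cons(c, e), q(p(e))))))  →  p(q(p(m(e, cons(c, e), e))))   [R2 at 1.1.1.3]
4. p(q(p(m(e, cons(c, e), e))))  →  p(q(p(cons(c, c))))   [R3 at 1.1.1]
5. p(q(p(cons(c, c))))  →  p(p(e))   [R6 at 1]

Reduce t₂ = cons(p(q(q(p(cons(c, c))))), p(p(cons(c, e)))):
1. cons(p(q(q(p(cons(c, c))))), p(p(cons(c, e))))  →  cons(p(q(p(e))), p(p(cons(c, e))))   [R6 at 1.1.1]
2. cons(p(q(p(e))), p(p(cons(c, e))))  →  cons(p(e), p(p(cons(c, e))))   [R2 at 1.1]

no — NF(t₁) = p(p(e)), NF(t₂) = cons(p(e), p(p(cons(c, e))))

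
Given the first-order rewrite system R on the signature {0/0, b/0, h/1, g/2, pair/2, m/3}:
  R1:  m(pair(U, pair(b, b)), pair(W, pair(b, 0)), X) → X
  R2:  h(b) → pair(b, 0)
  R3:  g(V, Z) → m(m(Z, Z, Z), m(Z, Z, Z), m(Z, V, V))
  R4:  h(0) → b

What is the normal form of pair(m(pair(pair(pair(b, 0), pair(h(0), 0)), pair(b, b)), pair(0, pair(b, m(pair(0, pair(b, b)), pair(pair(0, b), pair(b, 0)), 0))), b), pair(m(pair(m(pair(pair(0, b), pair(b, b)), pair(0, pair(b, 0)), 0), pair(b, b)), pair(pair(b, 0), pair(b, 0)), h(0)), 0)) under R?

1. pair(m(pair(pair(pair(b, 0), pair(h(0), 0)), pair(b, b)), pair(0, pair(b, m(pair(0, pair(b, b)), pair(pair(0, b), pair(b, 0)), 0))), b), pair(m(pair(m(pair(pair(0, b), pair(b, b)), pair(0, pair(b, 0)), 0), pair(b, b)), pair(pair(b, 0), pair(b, 0)), h(0)), 0))  →  pair(m(pair(pair(pair(b, 0), pair(b, 0)), pair(b, b)), pair(0, pair(b, m(pair(0, pair(b, b)), pair(pair(0, b), pair(b, 0)), 0))), b), pair(m(pair(m(pair(pair(0, b), pair(b, b)), pair(0, pair(b, 0)), 0), pair(b, b)), pair(pair(b, 0), pair(b, 0)), h(0)), 0))   [R4 at 1.1.1.2.1]
2. pair(m(pair(pair(pair(b, 0), pair(b, 0)), pair(b, b)), pair(0, pair(b, m(pair(0, pair(b, b)), pair(pair(0, b), pair(b, 0)), 0))), b), pair(m(pair(m(pair(pair(0, b), pair(b, b)), pair(0, pair(b, 0)), 0), pair(b, b)), pair(pair(b, 0), pair(b, 0)), h(0)), 0))  →  pair(m(pair(pair(pair(b, 0), pair(b, 0)), pair(b, b)), pair(0, pair(b, 0)), b), pair(m(pair(m(pair(pair(0, b), pair(b, b)), pair(0, pair(b, 0)), 0), pair(b, b)), pair(pair(b, 0), pair(b, 0)), h(0)), 0))   [R1 at 1.2.2.2]
3. pair(m(pair(pair(pair(b, 0), pair(b, 0)), pair(b, b)), pair(0, pair(b, 0)), b), pair(m(pair(m(pair(pair(0, b), pair(b, b)), pair(0, pair(b, 0)), 0), pair(b, b)), pair(pair(b, 0), pair(b, 0)), h(0)), 0))  →  pair(b, pair(m(pair(m(pair(pair(0, b), pair(b, b)), pair(0, pair(b, 0)), 0), pair(b, b)), pair(pair(b, 0), pair(b, 0)), h(0)), 0))   [R1 at 1]
4. pair(b, pair(m(pair(m(pair(pair(0, b), pair(b, b)), pair(0, pair(b, 0)), 0), pair(b, b)), pair(pair(b, 0), pair(b, 0)), h(0)), 0))  →  pair(b, pair(h(0), 0))   [R1 at 2.1]
5. pair(b, pair(h(0), 0))  →  pair(b, pair(b, 0))   [R4 at 2.1]

pair(b, pair(b, 0))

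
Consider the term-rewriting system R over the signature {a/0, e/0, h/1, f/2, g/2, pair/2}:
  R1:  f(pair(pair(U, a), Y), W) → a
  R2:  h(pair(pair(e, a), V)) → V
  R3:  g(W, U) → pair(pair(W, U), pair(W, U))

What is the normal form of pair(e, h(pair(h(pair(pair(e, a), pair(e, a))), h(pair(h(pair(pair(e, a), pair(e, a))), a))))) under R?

1. pair(e, h(pair(h(pair(pair(e, a), pair(e, a))), h(pair(h(pair(pair(e, a), pair(e, a))), a)))))  →  pair(e, h(pair(pair(e, a), h(pair(h(pair(pair(e, a), pair(e, a))), a)))))   [R2 at 2.1.1]
2. pair(e, h(pair(pair(e, a), h(pair(h(pair(pair(e, a), pair(e, a))), a)))))  →  pair(e, h(pair(h(pair(pair(e, a), pair(e, a))), a)))   [R2 at 2]
3. pair(e, h(pair(h(pair(pair(e, a), pair(e, a))), a)))  →  pair(e, h(pair(pair(e, a), a)))   [R2 at 2.1.1]
4. pair(e, h(pair(pair(e, a), a)))  →  pair(e, a)   [R2 at 2]

pair(e, a)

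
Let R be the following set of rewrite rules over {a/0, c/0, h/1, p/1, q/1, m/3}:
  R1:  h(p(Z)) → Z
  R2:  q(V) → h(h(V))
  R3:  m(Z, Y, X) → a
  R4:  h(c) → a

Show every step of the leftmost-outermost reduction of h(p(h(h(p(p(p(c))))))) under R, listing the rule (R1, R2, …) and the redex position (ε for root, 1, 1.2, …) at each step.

1. h(p(h(h(p(p(p(c)))))))  →  h(h(p(p(p(c)))))   [R1 at ε]
2. h(h(p(p(p(c)))))  →  h(p(p(c)))   [R1 at 1]
3. h(p(p(c)))  →  p(c)   [R1 at ε]

p(c)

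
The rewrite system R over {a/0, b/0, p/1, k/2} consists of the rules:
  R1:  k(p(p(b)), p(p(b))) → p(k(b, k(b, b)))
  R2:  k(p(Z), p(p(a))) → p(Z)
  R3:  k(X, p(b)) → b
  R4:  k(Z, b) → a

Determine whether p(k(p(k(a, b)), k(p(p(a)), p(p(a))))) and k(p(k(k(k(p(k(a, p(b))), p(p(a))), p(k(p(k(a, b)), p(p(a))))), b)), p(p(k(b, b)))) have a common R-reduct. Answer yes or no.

no — NF(t₁) = p(p(a)), NF(t₂) = p(a)

Reduce t₁ = p(k(p(k(a, b)), k(p(p(a)), p(p(a))))):
1. p(k(p(k(a, b)), k(p(p(a)), p(p(a)))))  →  p(k(p(a), k(p(p(a)), p(p(a)))))   [R4 at 1.1.1]
2. p(k(p(a), k(p(p(a)), p(p(a)))))  →  p(k(p(a), p(p(a))))   [R2 at 1.2]
3. p(k(p(a), p(p(a))))  →  p(p(a))   [R2 at 1]

Reduce t₂ = k(p(k(k(k(p(k(a, p(b))), p(p(a))), p(k(p(k(a, b)), p(p(a))))), b)), p(p(k(b, b)))):
1. k(p(k(k(k(p(k(a, p(b))), p(p(a))), p(k(p(k(a, b)), p(p(a))))), b)), p(p(k(b, b))))  →  k(p(a), p(p(k(b, b))))   [R4 at 1.1]
2. k(p(a), p(p(k(b, b))))  →  k(p(a), p(p(a)))   [R4 at 2.1.1]
3. k(p(a), p(p(a)))  →  p(a)   [R2 at ε]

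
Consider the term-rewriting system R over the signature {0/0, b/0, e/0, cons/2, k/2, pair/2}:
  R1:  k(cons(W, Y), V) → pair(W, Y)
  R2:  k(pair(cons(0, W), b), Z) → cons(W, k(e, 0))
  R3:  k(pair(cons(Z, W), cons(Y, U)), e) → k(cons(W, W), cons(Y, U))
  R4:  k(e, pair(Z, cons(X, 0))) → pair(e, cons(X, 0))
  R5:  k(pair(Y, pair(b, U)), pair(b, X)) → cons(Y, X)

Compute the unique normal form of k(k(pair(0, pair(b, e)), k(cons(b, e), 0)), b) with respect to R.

1. k(k(pair(0, pair(b, e)), k(cons(b, e), 0)), b)  →  k(k(pair(0, pair(b, e)), pair(b, e)), b)   [R1 at 1.2]
2. k(k(pair(0, pair(b, e)), pair(b, e)), b)  →  k(cons(0, e), b)   [R5 at 1]
3. k(cons(0, e), b)  →  pair(0, e)   [R1 at ε]

pair(0, e)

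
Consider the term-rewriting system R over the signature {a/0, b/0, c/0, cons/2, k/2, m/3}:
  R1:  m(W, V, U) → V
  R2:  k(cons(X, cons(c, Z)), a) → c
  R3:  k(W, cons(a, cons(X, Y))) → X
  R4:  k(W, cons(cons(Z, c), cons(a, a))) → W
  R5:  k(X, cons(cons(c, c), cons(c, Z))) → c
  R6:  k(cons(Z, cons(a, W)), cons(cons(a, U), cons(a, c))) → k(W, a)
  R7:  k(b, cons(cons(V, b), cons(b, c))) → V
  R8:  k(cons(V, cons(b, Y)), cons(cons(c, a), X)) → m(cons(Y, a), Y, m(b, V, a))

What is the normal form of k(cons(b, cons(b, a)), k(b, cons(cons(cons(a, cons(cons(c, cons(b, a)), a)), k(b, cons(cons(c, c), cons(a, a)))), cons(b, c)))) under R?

cons(c, cons(b, a))

1. k(cons(b, cons(b, a)), k(b, cons(cons(cons(a, cons(cons(c, cons(b, a)), a)), k(b, cons(cons(c, c), cons(a, a)))), cons(b, c))))  →  k(cons(b, cons(b, a)), k(b, cons(cons(cons(a, cons(cons(c, cons(b, a)), a)), b), cons(b, c))))   [R4 at 2.2.1.2]
2. k(cons(b, cons(b, a)), k(b, cons(cons(cons(a, cons(cons(c, cons(b, a)), a)), b), cons(b, c))))  →  k(cons(b, cons(b, a)), cons(a, cons(cons(c, cons(b, a)), a)))   [R7 at 2]
3. k(cons(b, cons(b, a)), cons(a, cons(cons(c, cons(b, a)), a)))  →  cons(c, cons(b, a))   [R3 at ε]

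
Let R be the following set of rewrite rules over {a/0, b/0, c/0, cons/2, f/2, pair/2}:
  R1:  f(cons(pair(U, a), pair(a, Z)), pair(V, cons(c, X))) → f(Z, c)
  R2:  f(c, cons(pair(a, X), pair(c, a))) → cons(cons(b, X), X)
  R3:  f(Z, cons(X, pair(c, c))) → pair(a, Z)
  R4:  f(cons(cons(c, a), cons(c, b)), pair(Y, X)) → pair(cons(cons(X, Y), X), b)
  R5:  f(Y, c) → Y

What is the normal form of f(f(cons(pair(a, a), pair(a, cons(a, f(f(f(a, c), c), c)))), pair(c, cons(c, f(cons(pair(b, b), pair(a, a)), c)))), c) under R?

cons(a, a)

1. f(f(cons(pair(a, a), pair(a, cons(a, f(f(f(a, c), c), c)))), pair(c, cons(c, f(cons(pair(b, b), pair(a, a)), c)))), c)  →  f(cons(pair(a, a), pair(a, cons(a, f(f(f(a, c), c), c)))), pair(c, cons(c, f(cons(pair(b, b), pair(a, a)), c))))   [R5 at ε]
2. f(cons(pair(a, a), pair(a, cons(a, f(f(f(a, c), c), c)))), pair(c, cons(c, f(cons(pair(b, b), pair(a, a)), c))))  →  f(cons(a, f(f(f(a, c), c), c)), c)   [R1 at ε]
3. f(cons(a, f(f(f(a, c), c), c)), c)  →  cons(a, f(f(f(a, c), c), c))   [R5 at ε]
4. cons(a, f(f(f(a, c), c), c))  →  cons(a, f(f(a, c), c))   [R5 at 2]
5. cons(a, f(f(a, c), c))  →  cons(a, f(a, c))   [R5 at 2]
6. cons(a, f(a, c))  →  cons(a, a)   [R5 at 2]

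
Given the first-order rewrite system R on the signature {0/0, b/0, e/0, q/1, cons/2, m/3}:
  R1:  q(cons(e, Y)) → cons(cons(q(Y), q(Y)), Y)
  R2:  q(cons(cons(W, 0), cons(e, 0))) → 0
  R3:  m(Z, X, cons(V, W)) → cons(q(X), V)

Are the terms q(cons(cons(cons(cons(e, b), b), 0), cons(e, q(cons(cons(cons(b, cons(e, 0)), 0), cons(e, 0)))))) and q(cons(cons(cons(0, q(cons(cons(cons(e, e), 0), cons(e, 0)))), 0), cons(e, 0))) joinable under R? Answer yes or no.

yes — NF(t₁) = 0, NF(t₂) = 0

Reduce t₁ = q(cons(cons(cons(cons(e, b), b), 0), cons(e, q(cons(cons(cons(b, cons(e, 0)), 0), cons(e, 0)))))):
1. q(cons(cons(cons(cons(e, b), b), 0), cons(e, q(cons(cons(cons(b, cons(e, 0)), 0), cons(e, 0))))))  →  q(cons(cons(cons(cons(e, b), b), 0), cons(e, 0)))   [R2 at 1.2.2]
2. q(cons(cons(cons(cons(e, b), b), 0), cons(e, 0)))  →  0   [R2 at ε]

Reduce t₂ = q(cons(cons(cons(0, q(cons(cons(cons(e, e), 0), cons(e, 0)))), 0), cons(e, 0))):
1. q(cons(cons(cons(0, q(cons(cons(cons(e, e), 0), cons(e, 0)))), 0), cons(e, 0)))  →  0   [R2 at ε]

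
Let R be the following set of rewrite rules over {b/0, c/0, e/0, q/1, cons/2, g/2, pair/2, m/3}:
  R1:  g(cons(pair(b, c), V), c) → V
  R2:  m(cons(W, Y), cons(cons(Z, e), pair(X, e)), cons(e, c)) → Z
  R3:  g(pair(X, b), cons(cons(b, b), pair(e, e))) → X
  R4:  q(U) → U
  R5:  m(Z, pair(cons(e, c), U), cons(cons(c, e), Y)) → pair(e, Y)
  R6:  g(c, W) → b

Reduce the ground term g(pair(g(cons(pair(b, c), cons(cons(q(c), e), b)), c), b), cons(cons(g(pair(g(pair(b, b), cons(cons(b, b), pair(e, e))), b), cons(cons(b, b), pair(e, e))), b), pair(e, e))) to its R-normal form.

cons(cons(c, e), b)

1. g(pair(g(cons(pair(b, c), cons(cons(q(c), e), b)), c), b), cons(cons(g(pair(g(pair(b, b), cons(cons(b, b), pair(e, e))), b), cons(cons(b, b), pair(e, e))), b), pair(e, e)))  →  g(pair(cons(cons(q(c), e), b), b), cons(cons(g(pair(g(pair(b, b), cons(cons(b, b), pair(e, e))), b), cons(cons(b, b), pair(e, e))), b), pair(e, e)))   [R1 at 1.1]
2. g(pair(cons(cons(q(c), e), b), b), cons(cons(g(pair(g(pair(b, b), cons(cons(b, b), pair(e, e))), b), cons(cons(b, b), pair(e, e))), b), pair(e, e)))  →  g(pair(cons(cons(c, e), b), b), cons(cons(g(pair(g(pair(b, b), cons(cons(b, b), pair(e, e))), b), cons(cons(b, b), pair(e, e))), b), pair(e, e)))   [R4 at 1.1.1.1]
3. g(pair(cons(cons(c, e), b), b), cons(cons(g(pair(g(pair(b, b), cons(cons(b, b), pair(e, e))), b), cons(cons(b, b), pair(e, e))), b), pair(e, e)))  →  g(pair(cons(cons(c, e), b), b), cons(cons(g(pair(b, b), cons(cons(b, b), pair(e, e))), b), pair(e, e)))   [R3 at 2.1.1]
4. g(pair(cons(cons(c, e), b), b), cons(cons(g(pair(b, b), cons(cons(b, b), pair(e, e))), b), pair(e, e)))  →  g(pair(cons(cons(c, e), b), b), cons(cons(b, b), pair(e, e)))   [R3 at 2.1.1]
5. g(pair(cons(cons(c, e), b), b), cons(cons(b, b), pair(e, e)))  →  cons(cons(c, e), b)   [R3 at ε]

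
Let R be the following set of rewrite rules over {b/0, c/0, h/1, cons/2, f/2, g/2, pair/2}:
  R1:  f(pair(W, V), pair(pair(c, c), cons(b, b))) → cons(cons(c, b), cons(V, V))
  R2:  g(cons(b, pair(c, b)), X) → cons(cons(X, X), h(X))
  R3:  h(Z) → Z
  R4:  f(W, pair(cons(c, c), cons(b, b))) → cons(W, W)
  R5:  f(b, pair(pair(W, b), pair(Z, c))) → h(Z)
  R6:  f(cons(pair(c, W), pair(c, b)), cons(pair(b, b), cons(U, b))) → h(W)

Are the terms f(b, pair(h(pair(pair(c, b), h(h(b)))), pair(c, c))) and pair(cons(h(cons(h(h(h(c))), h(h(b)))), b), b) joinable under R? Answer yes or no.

Reduce t₁ = f(b, pair(h(pair(pair(c, b), h(h(b)))), pair(c, c))):
1. f(b, pair(h(pair(pair(c, b), h(h(b)))), pair(c, c)))  →  f(b, pair(pair(pair(c, b), h(h(b))), pair(c, c)))   [R3 at 2.1]
2. f(b, pair(pair(pair(c, b), h(h(b))), pair(c, c)))  →  f(b, pair(pair(pair(c, b), h(b)), pair(c, c)))   [R3 at 2.1.2]
3. f(b, pair(pair(pair(c, b), h(b)), pair(c, c)))  →  f(b, pair(pair(pair(c, b), b), pair(c, c)))   [R3 at 2.1.2]
4. f(b, pair(pair(pair(c, b), b), pair(c, c)))  →  h(c)   [R5 at ε]
5. h(c)  →  c   [R3 at ε]

Reduce t₂ = pair(cons(h(cons(h(h(h(c))), h(h(b)))), b), b):
1. pair(cons(h(cons(h(h(h(c))), h(h(b)))), b), b)  →  pair(cons(cons(h(h(h(c))), h(h(b))), b), b)   [R3 at 1.1]
2. pair(cons(cons(h(h(h(c))), h(h(b))), b), b)  →  pair(cons(cons(h(h(c)), h(h(b))), b), b)   [R3 at 1.1.1]
3. pair(cons(cons(h(h(c)), h(h(b))), b), b)  →  pair(cons(cons(h(c), h(h(b))), b), b)   [R3 at 1.1.1]
4. pair(cons(cons(h(c), h(h(b))), b), b)  →  pair(cons(cons(c, h(h(b))), b), b)   [R3 at 1.1.1]
5. pair(cons(cons(c, h(h(b))), b), b)  →  pair(cons(cons(c, h(b)), b), b)   [R3 at 1.1.2]
6. pair(cons(cons(c, h(b)), b), b)  →  pair(cons(cons(c, b), b), b)   [R3 at 1.1.2]

no — NF(t₁) = c, NF(t₂) = pair(cons(cons(c, b), b), b)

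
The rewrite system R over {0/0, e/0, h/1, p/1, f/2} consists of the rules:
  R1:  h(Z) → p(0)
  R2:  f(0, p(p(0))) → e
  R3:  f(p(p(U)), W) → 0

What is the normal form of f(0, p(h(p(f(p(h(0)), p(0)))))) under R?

e

1. f(0, p(h(p(f(p(h(0)), p(0))))))  →  f(0, p(p(0)))   [R1 at 2.1]
2. f(0, p(p(0)))  →  e   [R2 at ε]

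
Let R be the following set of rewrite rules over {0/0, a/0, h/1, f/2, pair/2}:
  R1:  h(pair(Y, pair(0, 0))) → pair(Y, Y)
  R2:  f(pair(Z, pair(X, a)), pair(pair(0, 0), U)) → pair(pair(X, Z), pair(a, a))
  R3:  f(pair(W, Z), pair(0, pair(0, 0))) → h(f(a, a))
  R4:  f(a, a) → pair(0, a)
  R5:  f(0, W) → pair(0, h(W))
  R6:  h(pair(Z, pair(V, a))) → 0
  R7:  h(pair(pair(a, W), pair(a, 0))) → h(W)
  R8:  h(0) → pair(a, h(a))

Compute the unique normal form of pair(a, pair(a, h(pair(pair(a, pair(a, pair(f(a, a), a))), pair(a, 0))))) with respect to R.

1. pair(a, pair(a, h(pair(pair(a, pair(a, pair(f(a, a), a))), pair(a, 0)))))  →  pair(a, pair(a, h(pair(a, pair(f(a, a), a)))))   [R7 at 2.2]
2. pair(a, pair(a, h(pair(a, pair(f(a, a), a)))))  →  pair(a, pair(a, 0))   [R6 at 2.2]

pair(a, pair(a, 0))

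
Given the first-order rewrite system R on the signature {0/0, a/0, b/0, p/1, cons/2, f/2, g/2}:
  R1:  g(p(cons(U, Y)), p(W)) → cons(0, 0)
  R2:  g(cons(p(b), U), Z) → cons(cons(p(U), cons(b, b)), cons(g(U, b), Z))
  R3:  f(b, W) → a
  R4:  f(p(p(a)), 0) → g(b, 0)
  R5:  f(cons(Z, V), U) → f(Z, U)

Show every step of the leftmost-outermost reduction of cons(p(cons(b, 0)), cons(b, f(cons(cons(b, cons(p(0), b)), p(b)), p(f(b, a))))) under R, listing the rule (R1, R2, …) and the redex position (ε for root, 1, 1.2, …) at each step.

cons(p(cons(b, 0)), cons(b, a))

1. cons(p(cons(b, 0)), cons(b, f(cons(cons(b, cons(p(0), b)), p(b)), p(f(b, a)))))  →  cons(p(cons(b, 0)), cons(b, f(cons(b, cons(p(0), b)), p(f(b, a)))))   [R5 at 2.2]
2. cons(p(cons(b, 0)), cons(b, f(cons(b, cons(p(0), b)), p(f(b, a)))))  →  cons(p(cons(b, 0)), cons(b, f(b, p(f(b, a)))))   [R5 at 2.2]
3. cons(p(cons(b, 0)), cons(b, f(b, p(f(b, a)))))  →  cons(p(cons(b, 0)), cons(b, a))   [R3 at 2.2]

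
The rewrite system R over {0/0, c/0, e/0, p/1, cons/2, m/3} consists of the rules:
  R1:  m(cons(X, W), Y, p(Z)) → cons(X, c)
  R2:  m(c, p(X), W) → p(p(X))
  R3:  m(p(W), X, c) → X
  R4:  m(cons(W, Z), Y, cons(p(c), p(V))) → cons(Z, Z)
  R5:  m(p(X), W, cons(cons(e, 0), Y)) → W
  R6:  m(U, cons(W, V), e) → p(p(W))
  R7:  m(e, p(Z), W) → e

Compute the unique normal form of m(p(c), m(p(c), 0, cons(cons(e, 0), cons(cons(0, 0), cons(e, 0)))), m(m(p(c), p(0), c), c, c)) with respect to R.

0

1. m(p(c), m(p(c), 0, cons(cons(e, 0), cons(cons(0, 0), cons(e, 0)))), m(m(p(c), p(0), c), c, c))  →  m(p(c), 0, m(m(p(c), p(0), c), c, c))   [R5 at 2]
2. m(p(c), 0, m(m(p(c), p(0), c), c, c))  →  m(p(c), 0, m(p(0), c, c))   [R3 at 3.1]
3. m(p(c), 0, m(p(0), c, c))  →  m(p(c), 0, c)   [R3 at 3]
4. m(p(c), 0, c)  →  0   [R3 at ε]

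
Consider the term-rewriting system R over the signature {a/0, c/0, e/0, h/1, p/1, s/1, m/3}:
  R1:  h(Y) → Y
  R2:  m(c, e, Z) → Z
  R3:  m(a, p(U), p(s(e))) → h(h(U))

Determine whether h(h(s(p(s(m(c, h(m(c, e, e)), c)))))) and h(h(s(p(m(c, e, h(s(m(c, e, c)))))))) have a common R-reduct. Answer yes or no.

yes — NF(t₁) = s(p(s(c))), NF(t₂) = s(p(s(c)))

Reduce t₁ = h(h(s(p(s(m(c, h(m(c, e, e)), c)))))):
1. h(h(s(p(s(m(c, h(m(c, e, e)), c))))))  →  h(s(p(s(m(c, h(m(c, e, e)), c)))))   [R1 at ε]
2. h(s(p(s(m(c, h(m(c, e, e)), c)))))  →  s(p(s(m(c, h(m(c, e, e)), c))))   [R1 at ε]
3. s(p(s(m(c, h(m(c, e, e)), c))))  →  s(p(s(m(c, m(c, e, e), c))))   [R1 at 1.1.1.2]
4. s(p(s(m(c, m(c, e, e), c))))  →  s(p(s(m(c, e, c))))   [R2 at 1.1.1.2]
5. s(p(s(m(c, e, c))))  →  s(p(s(c)))   [R2 at 1.1.1]

Reduce t₂ = h(h(s(p(m(c, e, h(s(m(c, e, c)))))))):
1. h(h(s(p(m(c, e, h(s(m(c, e, c))))))))  →  h(s(p(m(c, e, h(s(m(c, e, c)))))))   [R1 at ε]
2. h(s(p(m(c, e, h(s(m(c, e, c)))))))  →  s(p(m(c, e, h(s(m(c, e, c))))))   [R1 at ε]
3. s(p(m(c, e, h(s(m(c, e, c))))))  →  s(p(h(s(m(c, e, c)))))   [R2 at 1.1]
4. s(p(h(s(m(c, e, c)))))  →  s(p(s(m(c, e, c))))   [R1 at 1.1]
5. s(p(s(m(c, e, c))))  →  s(p(s(c)))   [R2 at 1.1.1]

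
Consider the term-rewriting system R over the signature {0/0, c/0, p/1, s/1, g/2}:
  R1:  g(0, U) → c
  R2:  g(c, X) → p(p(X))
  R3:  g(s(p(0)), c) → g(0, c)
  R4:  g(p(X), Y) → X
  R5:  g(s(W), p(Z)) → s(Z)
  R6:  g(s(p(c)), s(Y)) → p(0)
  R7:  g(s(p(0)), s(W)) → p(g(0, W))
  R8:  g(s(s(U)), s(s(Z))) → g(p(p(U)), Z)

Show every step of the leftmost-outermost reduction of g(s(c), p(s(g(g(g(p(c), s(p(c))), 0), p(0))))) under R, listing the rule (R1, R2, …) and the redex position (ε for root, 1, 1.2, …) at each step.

s(s(p(0)))

1. g(s(c), p(s(g(g(g(p(c), s(p(c))), 0), p(0)))))  →  s(s(g(g(g(p(c), s(p(c))), 0), p(0))))   [R5 at ε]
2. s(s(g(g(g(p(c), s(p(c))), 0), p(0))))  →  s(s(g(g(c, 0), p(0))))   [R4 at 1.1.1.1]
3. s(s(g(g(c, 0), p(0))))  →  s(s(g(p(p(0)), p(0))))   [R2 at 1.1.1]
4. s(s(g(p(p(0)), p(0))))  →  s(s(p(0)))   [R4 at 1.1]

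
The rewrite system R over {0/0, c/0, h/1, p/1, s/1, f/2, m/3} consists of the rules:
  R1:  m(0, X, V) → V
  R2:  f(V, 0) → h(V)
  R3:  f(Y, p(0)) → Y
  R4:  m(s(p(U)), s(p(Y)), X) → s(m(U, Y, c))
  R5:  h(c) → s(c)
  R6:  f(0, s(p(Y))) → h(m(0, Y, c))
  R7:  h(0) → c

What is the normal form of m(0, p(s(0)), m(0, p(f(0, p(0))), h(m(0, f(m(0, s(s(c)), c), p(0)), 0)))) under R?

1. m(0, p(s(0)), m(0, p(f(0, p(0))), h(m(0, f(m(0, s(s(c)), c), p(0)), 0))))  →  m(0, p(f(0, p(0))), h(m(0, f(m(0, s(s(c)), c), p(0)), 0)))   [R1 at ε]
2. m(0, p(f(0, p(0))), h(m(0, f(m(0, s(s(c)), c), p(0)), 0)))  →  h(m(0, f(m(0, s(s(c)), c), p(0)), 0))   [R1 at ε]
3. h(m(0, f(m(0, s(s(c)), c), p(0)), 0))  →  h(0)   [R1 at 1]
4. h(0)  →  c   [R7 at ε]

c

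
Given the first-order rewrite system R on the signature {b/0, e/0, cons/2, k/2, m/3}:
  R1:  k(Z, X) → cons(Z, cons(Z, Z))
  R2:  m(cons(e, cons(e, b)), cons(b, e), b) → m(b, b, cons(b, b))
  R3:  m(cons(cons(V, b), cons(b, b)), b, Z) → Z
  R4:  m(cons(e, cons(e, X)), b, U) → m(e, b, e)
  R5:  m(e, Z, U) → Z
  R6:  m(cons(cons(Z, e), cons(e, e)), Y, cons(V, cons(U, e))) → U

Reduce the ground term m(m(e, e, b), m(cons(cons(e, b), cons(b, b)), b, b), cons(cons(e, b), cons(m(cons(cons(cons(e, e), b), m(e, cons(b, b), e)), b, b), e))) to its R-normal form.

b

1. m(m(e, e, b), m(cons(cons(e, b), cons(b, b)), b, b), cons(cons(e, b), cons(m(cons(cons(cons(e, e), b), m(e, cons(b, b), e)), b, b), e)))  →  m(e, m(cons(cons(e, b), cons(b, b)), b, b), cons(cons(e, b), cons(m(cons(cons(cons(e, e), b), m(e, cons(b, b), e)), b, b), e)))   [R5 at 1]
2. m(e, m(cons(cons(e, b), cons(b, b)), b, b), cons(cons(e, b), cons(m(cons(cons(cons(e, e), b), m(e, cons(b, b), e)), b, b), e)))  →  m(cons(cons(e, b), cons(b, b)), b, b)   [R5 at ε]
3. m(cons(cons(e, b), cons(b, b)), b, b)  →  b   [R3 at ε]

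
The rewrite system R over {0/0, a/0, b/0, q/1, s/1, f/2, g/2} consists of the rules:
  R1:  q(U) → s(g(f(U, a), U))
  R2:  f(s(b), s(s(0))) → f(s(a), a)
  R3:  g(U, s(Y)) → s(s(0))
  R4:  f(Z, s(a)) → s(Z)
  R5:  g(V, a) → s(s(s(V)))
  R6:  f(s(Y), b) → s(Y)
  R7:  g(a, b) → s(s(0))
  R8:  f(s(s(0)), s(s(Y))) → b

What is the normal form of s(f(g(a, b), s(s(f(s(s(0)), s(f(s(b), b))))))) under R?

s(b)

1. s(f(g(a, b), s(s(f(s(s(0)), s(f(s(b), b)))))))  →  s(f(s(s(0)), s(s(f(s(s(0)), s(f(s(b), b)))))))   [R7 at 1.1]
2. s(f(s(s(0)), s(s(f(s(s(0)), s(f(s(b), b)))))))  →  s(b)   [R8 at 1]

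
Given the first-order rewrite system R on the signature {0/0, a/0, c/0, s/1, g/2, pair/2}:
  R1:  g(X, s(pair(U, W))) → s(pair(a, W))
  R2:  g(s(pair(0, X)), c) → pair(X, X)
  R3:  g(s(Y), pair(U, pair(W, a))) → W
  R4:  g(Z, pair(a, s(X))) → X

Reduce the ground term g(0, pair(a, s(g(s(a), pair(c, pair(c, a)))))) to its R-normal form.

1. g(0, pair(a, s(g(s(a), pair(c, pair(c, a))))))  →  g(s(a), pair(c, pair(c, a)))   [R4 at ε]
2. g(s(a), pair(c, pair(c, a)))  →  c   [R3 at ε]

c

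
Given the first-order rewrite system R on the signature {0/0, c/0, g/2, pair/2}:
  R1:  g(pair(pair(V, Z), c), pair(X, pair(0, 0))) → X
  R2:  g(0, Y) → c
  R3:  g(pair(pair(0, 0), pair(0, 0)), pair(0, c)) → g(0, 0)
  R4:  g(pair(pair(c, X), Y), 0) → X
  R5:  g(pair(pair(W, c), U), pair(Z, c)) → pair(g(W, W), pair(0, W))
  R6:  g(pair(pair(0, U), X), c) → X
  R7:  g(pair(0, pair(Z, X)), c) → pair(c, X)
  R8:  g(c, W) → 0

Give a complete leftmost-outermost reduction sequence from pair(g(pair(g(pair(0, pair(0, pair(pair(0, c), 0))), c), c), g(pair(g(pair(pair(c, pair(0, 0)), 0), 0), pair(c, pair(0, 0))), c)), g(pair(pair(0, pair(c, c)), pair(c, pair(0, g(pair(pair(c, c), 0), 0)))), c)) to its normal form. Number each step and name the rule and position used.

pair(c, pair(c, pair(0, c)))

1. pair(g(pair(g(pair(0, pair(0, pair(pair(0, c), 0))), c), c), g(pair(g(pair(pair(c, pair(0, 0)), 0), 0), pair(c, pair(0, 0))), c)), g(pair(pair(0, pair(c, c)), pair(c, pair(0, g(pair(pair(c, c), 0), 0)))), c))  →  pair(g(pair(pair(c, pair(pair(0, c), 0)), c), g(pair(g(pair(pair(c, pair(0, 0)), 0), 0), pair(c, pair(0, 0))), c)), g(pair(pair(0, pair(c, c)), pair(c, pair(0, g(pair(pair(c, c), 0), 0)))), c))   [R7 at 1.1.1]
2. pair(g(pair(pair(c, pair(pair(0, c), 0)), c), g(pair(g(pair(pair(c, pair(0, 0)), 0), 0), pair(c, pair(0, 0))), c)), g(pair(pair(0, pair(c, c)), pair(c, pair(0, g(pair(pair(c, c), 0), 0)))), c))  →  pair(g(pair(pair(c, pair(pair(0, c), 0)), c), g(pair(pair(0, 0), pair(c, pair(0, 0))), c)), g(pair(pair(0, pair(c, c)), pair(c, pair(0, g(pair(pair(c, c), 0), 0)))), c))   [R4 at 1.2.1.1]
3. pair(g(pair(pair(c, pair(pair(0, c), 0)), c), g(pair(pair(0, 0), pair(c, pair(0, 0))), c)), g(pair(pair(0, pair(c, c)), pair(c, pair(0, g(pair(pair(c, c), 0), 0)))), c))  →  pair(g(pair(pair(c, pair(pair(0, c), 0)), c), pair(c, pair(0, 0))), g(pair(pair(0, pair(c, c)), pair(c, pair(0, g(pair(pair(c, c), 0), 0)))), c))   [R6 at 1.2]
4. pair(g(pair(pair(c, pair(pair(0, c), 0)), c), pair(c, pair(0, 0))), g(pair(pair(0, pair(c, c)), pair(c, pair(0, g(pair(pair(c, c), 0), 0)))), c))  →  pair(c, g(pair(pair(0, pair(c, c)), pair(c, pair(0, g(pair(pair(c, c), 0), 0)))), c))   [R1 at 1]
5. pair(c, g(pair(pair(0, pair(c, c)), pair(c, pair(0, g(pair(pair(c, c), 0), 0)))), c))  →  pair(c, pair(c, pair(0, g(pair(pair(c, c), 0), 0))))   [R6 at 2]
6. pair(c, pair(c, pair(0, g(pair(pair(c, c), 0), 0))))  →  pair(c, pair(c, pair(0, c)))   [R4 at 2.2.2]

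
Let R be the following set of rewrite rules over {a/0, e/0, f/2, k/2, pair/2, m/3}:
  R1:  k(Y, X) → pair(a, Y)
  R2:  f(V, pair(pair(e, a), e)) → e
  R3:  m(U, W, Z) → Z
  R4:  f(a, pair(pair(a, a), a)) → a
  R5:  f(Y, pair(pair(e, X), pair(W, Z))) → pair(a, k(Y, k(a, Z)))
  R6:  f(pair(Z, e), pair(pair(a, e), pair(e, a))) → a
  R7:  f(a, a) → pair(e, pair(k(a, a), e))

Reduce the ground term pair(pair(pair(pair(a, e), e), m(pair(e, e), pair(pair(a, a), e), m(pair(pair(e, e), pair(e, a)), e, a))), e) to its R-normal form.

pair(pair(pair(pair(a, e), e), a), e)

1. pair(pair(pair(pair(a, e), e), m(pair(e, e), pair(pair(a, a), e), m(pair(pair(e, e), pair(e, a)), e, a))), e)  →  pair(pair(pair(pair(a, e), e), m(pair(pair(e, e), pair(e, a)), e, a)), e)   [R3 at 1.2]
2. pair(pair(pair(pair(a, e), e), m(pair(pair(e, e), pair(e, a)), e, a)), e)  →  pair(pair(pair(pair(a, e), e), a), e)   [R3 at 1.2]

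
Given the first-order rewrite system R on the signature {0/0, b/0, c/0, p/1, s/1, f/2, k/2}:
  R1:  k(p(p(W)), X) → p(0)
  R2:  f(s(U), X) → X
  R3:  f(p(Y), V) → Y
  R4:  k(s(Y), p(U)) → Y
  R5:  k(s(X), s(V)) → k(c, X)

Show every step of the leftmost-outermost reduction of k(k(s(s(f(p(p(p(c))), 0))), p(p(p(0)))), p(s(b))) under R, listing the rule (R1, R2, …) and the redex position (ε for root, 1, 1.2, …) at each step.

1. k(k(s(s(f(p(p(p(c))), 0))), p(p(p(0)))), p(s(b)))  →  k(s(f(p(p(p(c))), 0)), p(s(b)))   [R4 at 1]
2. k(s(f(p(p(p(c))), 0)), p(s(b)))  →  f(p(p(p(c))), 0)   [R4 at ε]
3. f(p(p(p(c))), 0)  →  p(p(c))   [R3 at ε]

p(p(c))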